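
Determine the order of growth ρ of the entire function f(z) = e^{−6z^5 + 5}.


|e^{−6z^5 + 5}| = e^{Re(-6·z^5) + 5} ≤ e^{6|z|^5 + 5} = e^{6r^5 + 5} on |z| = r, so ρ ≤ 5. Choosing z on |z|=r so that -6·z^5 is real positive (always possible by picking arg z appropriately) gives |f(z)| = e^{6r^5 + 5}, matching the bound. The additive constant 5 does not affect log log M(r) ~ 5·log r. Hence ρ = 5.
Therefore ρ = 5.

Order ρ = 5.


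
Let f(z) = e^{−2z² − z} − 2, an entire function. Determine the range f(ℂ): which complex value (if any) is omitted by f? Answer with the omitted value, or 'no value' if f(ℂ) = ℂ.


Little Picard bounds the complement of f(ℂ) to at most one point.
The exponent g(z) = −2z² − z is a nonconstant polynomial, hence surjective onto ℂ. So e^{g(z)} takes every value in {e^w : w ∈ ℂ} = ℂ ∖ {0}. Adding -2 shifts the range to ℂ ∖ {-2}. f omits exactly -2.

Omitted value: -2.


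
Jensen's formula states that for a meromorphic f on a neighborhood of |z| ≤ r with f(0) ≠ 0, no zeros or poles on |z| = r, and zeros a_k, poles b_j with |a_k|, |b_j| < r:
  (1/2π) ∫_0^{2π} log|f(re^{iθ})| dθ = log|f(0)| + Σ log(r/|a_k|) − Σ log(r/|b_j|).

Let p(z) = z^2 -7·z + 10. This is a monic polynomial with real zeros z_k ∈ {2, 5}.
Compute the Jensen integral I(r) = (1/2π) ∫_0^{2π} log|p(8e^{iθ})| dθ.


Zeros: 2, 5; r = 8.
Inside |z| < r: 2, 5. Outside (|z| ≥ r): ∅.
p(0) = 10, so log|p(0)| = log(10) = 2.3026.
Apply Jensen: I(r) = log|p(0)| + Σ_k log(r/|z_k|), summed over zeros inside |z| < r.
  log(r/|z_k|) for z_k = 2: log(8/2) = 1.3863
  log(r/|z_k|) for z_k = 5: log(8/5) = 0.4700
Sum over inside zeros: 1.8563.
I(r) = log|p(0)| + (inside sum) = 2.3026 + 1.8563 = 4.1589.
Closed form (all zeros inside, monic): I(r) = n·log(r) = 2·log(8) = 4.1589. ✓

I(r) ≈ 4.1589.


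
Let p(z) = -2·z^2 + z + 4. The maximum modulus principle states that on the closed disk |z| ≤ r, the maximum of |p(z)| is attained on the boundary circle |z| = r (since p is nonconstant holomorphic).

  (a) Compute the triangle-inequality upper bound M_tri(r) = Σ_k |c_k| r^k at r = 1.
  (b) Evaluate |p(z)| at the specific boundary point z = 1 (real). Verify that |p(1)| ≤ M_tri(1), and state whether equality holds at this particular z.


Coefficients: c_0 = 4, c_1 = 1, c_2 = -2. Radius r = 1.
Part (a). Triangle bound: M_tri(r) = Σ_k |c_k| r^k
  = |4|·1^0 + |1|·1^1 + |-2|·1^2
  = 4 + 1 + 2 = 7.
This bounds M(r) := max_{|z|=r} |p(z)| from above; equality holds iff all terms c_k z^k can be made to align in phase at a single z on |z|=r.
Part (b). At z = 1 (real, on the circle |z| = r):
  p(1) = (4)·1^0 + (1)·1^1 + (-2)·1^2 = 3.
  |p(1)| = 3.
Check: |p(1)| = 3 ≤ 7 = M_tri(1). ✓ Equality does not hold at z = 1 (the coefficients have mixed signs, so the terms do not all align in phase there).

M_tri(1) = 7; |p(1)| = 3; equality at z=1: no.


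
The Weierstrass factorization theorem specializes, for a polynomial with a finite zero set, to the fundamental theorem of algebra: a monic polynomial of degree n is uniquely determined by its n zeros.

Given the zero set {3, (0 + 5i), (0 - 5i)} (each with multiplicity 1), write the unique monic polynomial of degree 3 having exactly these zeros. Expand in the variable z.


The polynomial is p(z) = ∏_{α ∈ S} (z − α), where S = {3, (0 + 5i), (0 - 5i)}.
Expanding the product yields: p(z) = z^3 -3·z^2 + 25·z -75.
Note conjugate pairs combine to real quadratics: (z − (0+5i))(z − (0−5i)) = z² + 25.
The resulting polynomial has degree 3 and real coefficients as required.

p(z) = z^3 -3·z^2 + 25·z -75.


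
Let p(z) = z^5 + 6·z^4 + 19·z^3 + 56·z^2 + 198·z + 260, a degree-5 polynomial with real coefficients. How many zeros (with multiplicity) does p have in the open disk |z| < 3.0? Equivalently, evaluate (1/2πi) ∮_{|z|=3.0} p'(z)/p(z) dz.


The zeros of p are: -2, (-3 + 2i), (-3 - 2i), (1 + 3i), (1 - 3i).
Their magnitudes are: 2, 3.606, 3.606, 3.162, 3.162.
Zeros with |z| < R = 3.0: -2.
Count = 1.
By the argument principle, (1/2πi) ∮_{|z|=R} p'(z)/p(z) dz equals exactly this count.

Number of zeros inside |z| < 3.0: 1.


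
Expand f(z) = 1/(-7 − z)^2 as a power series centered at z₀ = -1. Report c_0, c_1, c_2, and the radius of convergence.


Let w = z − z₀, so z = z₀ + w.
Then -7 − z = -7 − (z₀ + w) = (-7 − z₀) − w = -6 − w.
f(z) = 1/(-6 − w)^2 = (1/(-6)^2) · (1 − w/(-6))^{−2}.
By the binomial series (1−u)^{−2} = Σ_{n≥0} C(n+1, 1) u^n for |u|<1, with u = w/(-6):
  c_n = C(n+1, 1) / (-6)^(n+2).
  c_0 = 1/(-6)^2 = 1/36.
  c_1 = 2/(-6)^3 = -1/108.
  c_2 = 3/(-6)^4 = 1/432.
The series is valid for |w/d| < 1, i.e. |z − z₀| < |d|.
Radius of convergence: R = |-7 − z₀| = |-6| = 6 (distance from z₀ to the singularity z = -7).

c_0 = 1/36, c_1 = -1/108, c_2 = 1/432; R = 6.


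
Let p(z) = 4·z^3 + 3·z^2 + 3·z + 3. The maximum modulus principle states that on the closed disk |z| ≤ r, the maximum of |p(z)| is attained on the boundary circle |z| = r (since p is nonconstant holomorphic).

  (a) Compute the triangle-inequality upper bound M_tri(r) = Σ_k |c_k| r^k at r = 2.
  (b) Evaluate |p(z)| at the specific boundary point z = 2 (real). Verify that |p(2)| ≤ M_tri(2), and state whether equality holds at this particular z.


Coefficients: c_0 = 3, c_1 = 3, c_2 = 3, c_3 = 4. Radius r = 2.
Part (a). Triangle bound: M_tri(r) = Σ_k |c_k| r^k
  = |3|·2^0 + |3|·2^1 + |3|·2^2 + |4|·2^3
  = 3 + 6 + 12 + 32 = 53.
This bounds M(r) := max_{|z|=r} |p(z)| from above; equality holds iff all terms c_k z^k can be made to align in phase at a single z on |z|=r.
Part (b). At z = 2 (real, on the circle |z| = r):
  p(2) = (3)·2^0 + (3)·2^1 + (3)·2^2 + (4)·2^3 = 53.
  |p(2)| = 53.
Since all nonzero coefficients share the same sign, |p(2)| = 53 = M_tri(2); the triangle bound is attained at z = 2, so in fact M(r) = 53.

M_tri(2) = 53; |p(2)| = 53; equality at z=2: yes.


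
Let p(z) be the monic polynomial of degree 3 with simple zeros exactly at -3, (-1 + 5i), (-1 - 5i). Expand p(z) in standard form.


The polynomial is p(z) = ∏_{α ∈ S} (z − α), where S = {-3, (-1 + 5i), (-1 - 5i)}.
Expanding the product yields: p(z) = z^3 + 5·z^2 + 32·z + 78.
Note conjugate pairs combine to real quadratics: (z − (-1+5i))(z − (-1−5i)) = z² + 2z + 26.
The resulting polynomial has degree 3 and real coefficients as required.

p(z) = z^3 + 5·z^2 + 32·z + 78.


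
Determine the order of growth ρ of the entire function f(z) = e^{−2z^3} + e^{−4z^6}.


Each summand is entire of order 3 and 6 respectively (as in the single-exponential case). The order of a sum is at most the max of the orders, so ρ ≤ 6. For the lower bound: on |z|=r choose arg z so that -4z^6 is real positive; then |e^{-4z^6}| = e^{4r^6} while |e^{-2z^3}| ≤ e^{2r^3} = o(e^{4r^6}). So |f| ≥ e^{4r^6}(1 − o(1)) and ρ ≥ 6. Hence ρ = max(3, 6) = 6.
Therefore ρ = 6.

Order ρ = 6.


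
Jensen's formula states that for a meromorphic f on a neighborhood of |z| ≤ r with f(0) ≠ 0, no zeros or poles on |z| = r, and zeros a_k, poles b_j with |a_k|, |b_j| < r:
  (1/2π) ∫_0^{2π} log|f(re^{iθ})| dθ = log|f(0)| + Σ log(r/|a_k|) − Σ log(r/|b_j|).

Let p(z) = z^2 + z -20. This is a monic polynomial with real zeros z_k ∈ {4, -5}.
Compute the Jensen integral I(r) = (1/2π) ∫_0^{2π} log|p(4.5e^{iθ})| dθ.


Zeros: -5, 4; r = 4.5.
Inside |z| < r: 4. Outside (|z| ≥ r): -5.
p(0) = -20, so log|p(0)| = log(20) = 2.9957.
Apply Jensen: I(r) = log|p(0)| + Σ_k log(r/|z_k|), summed over zeros inside |z| < r.
  log(r/|z_k|) for z_k = 4: log(4.5/4) = 0.1178
  Outside zeros (-5) contribute nothing to the Jensen sum.
Sum over inside zeros: 0.1178.
I(r) = log|p(0)| + (inside sum) = 2.9957 + 0.1178 = 3.1135.
Note: since some zeros are outside |z| ≤ r, the simplified n·log(r) form does NOT apply — only the inside zeros contribute.

I(r) ≈ 3.1135.


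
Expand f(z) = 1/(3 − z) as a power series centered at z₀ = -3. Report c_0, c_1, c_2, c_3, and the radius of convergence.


Let w = z − z₀, so z = z₀ + w.
Then 3 − z = 3 − (z₀ + w) = (3 − z₀) − w = 6 − w.
f(z) = 1/(6 − w) = (1/(6)) · 1/(1 − w/(6)) = Σ_{n≥0} w^n / (6)^(n+1).
So c_n = 1/(6)^(n+1):
  c_0 = 1/(6)^1 = 1/6.
  c_1 = 1/(6)^2 = 1/36.
  c_2 = 1/(6)^3 = 1/216.
  c_3 = 1/(6)^4 = 1/1296.
The series is valid for |w/d| < 1, i.e. |z − z₀| < |d|.
Radius of convergence: R = |3 − z₀| = |6| = 6 (distance from z₀ to the singularity z = 3).

c_0 = 1/6, c_1 = 1/36, c_2 = 1/216, c_3 = 1/1296; R = 6.


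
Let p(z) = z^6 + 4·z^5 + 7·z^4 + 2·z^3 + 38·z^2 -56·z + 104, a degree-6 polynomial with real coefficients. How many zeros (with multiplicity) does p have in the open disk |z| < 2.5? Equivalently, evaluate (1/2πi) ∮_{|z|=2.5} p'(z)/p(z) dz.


The zeros of p are: (1 + 1i), (1 - 1i), (0 + 2i), (0 - 2i), (-3 + 2i), (-3 - 2i).
Their magnitudes are: 1.414, 1.414, 2, 2, 3.606, 3.606.
Zeros with |z| < R = 2.5: (1 + 1i), (1 - 1i), (0 + 2i), (0 - 2i).
Count = 4.
By the argument principle, (1/2πi) ∮_{|z|=R} p'(z)/p(z) dz equals exactly this count.

Number of zeros inside |z| < 2.5: 4.


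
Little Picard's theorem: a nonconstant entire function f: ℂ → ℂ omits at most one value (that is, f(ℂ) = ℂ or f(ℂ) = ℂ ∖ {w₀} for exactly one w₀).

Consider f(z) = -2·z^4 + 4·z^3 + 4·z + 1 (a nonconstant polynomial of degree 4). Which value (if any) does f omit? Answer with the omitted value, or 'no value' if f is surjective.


Little Picard bounds the complement of f(ℂ) to at most one point.
For every w ∈ ℂ, the equation p(z) − w = 0 is a nonconstant polynomial in z and hence has at least one root by the fundamental theorem of algebra. So p is surjective onto ℂ, omitting no value.

Omitted value: no value.


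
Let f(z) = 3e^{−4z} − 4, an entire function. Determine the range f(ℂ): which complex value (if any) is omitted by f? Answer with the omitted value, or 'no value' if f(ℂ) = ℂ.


Little Picard bounds the complement of f(ℂ) to at most one point.
e^{−4z} is never zero on ℂ, so 3·e^{−4z} takes every value in ℂ ∖ {0}. Adding -4 shifts the range to ℂ ∖ {-4}. Thus f omits exactly the value -4.

Omitted value: -4.


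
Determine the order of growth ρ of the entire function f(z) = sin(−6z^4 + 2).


Write sin(w) = (e^{iw} ± e^{−iw})/(2 or 2i), so |sin(w)| ≤ e^{|w|}. With w = −6z^4 + 2, |w| ≤ 6r^4 + 2 on |z|=r, giving M(r) ≤ e^{6r^4 + 2} and ρ ≤ 4. For the lower bound, choose z on |z|=r with -6z^4 purely imaginary of modulus 6r^4; then |sin(−6z^4 + 2)| grows like e^{6r^4}/2, so ρ ≥ 4. Hence ρ = 4.
Therefore ρ = 4.

Order ρ = 4.


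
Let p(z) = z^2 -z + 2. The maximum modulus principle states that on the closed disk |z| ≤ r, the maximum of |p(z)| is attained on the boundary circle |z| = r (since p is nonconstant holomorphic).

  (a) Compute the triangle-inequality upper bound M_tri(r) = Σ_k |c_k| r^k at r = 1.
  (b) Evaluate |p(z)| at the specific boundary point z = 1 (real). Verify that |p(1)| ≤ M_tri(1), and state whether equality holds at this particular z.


Coefficients: c_0 = 2, c_1 = -1, c_2 = 1. Radius r = 1.
Part (a). Triangle bound: M_tri(r) = Σ_k |c_k| r^k
  = |2|·1^0 + |-1|·1^1 + |1|·1^2
  = 2 + 1 + 1 = 4.
This bounds M(r) := max_{|z|=r} |p(z)| from above; equality holds iff all terms c_k z^k can be made to align in phase at a single z on |z|=r.
Part (b). At z = 1 (real, on the circle |z| = r):
  p(1) = (2)·1^0 + (-1)·1^1 + (1)·1^2 = 2.
  |p(1)| = 2.
Check: |p(1)| = 2 ≤ 4 = M_tri(1). ✓ Equality does not hold at z = 1 (the coefficients have mixed signs, so the terms do not all align in phase there).

M_tri(1) = 4; |p(1)| = 2; equality at z=1: no.


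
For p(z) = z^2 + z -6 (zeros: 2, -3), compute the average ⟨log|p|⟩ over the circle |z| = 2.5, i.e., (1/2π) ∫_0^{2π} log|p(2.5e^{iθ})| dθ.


Zeros: -3, 2; r = 2.5.
Inside |z| < r: 2. Outside (|z| ≥ r): -3.
p(0) = -6, so log|p(0)| = log(6) = 1.7918.
Apply Jensen: I(r) = log|p(0)| + Σ_k log(r/|z_k|), summed over zeros inside |z| < r.
  log(r/|z_k|) for z_k = 2: log(2.5/2) = 0.2231
  Outside zeros (-3) contribute nothing to the Jensen sum.
Sum over inside zeros: 0.2231.
I(r) = log|p(0)| + (inside sum) = 1.7918 + 0.2231 = 2.0149.
Note: since some zeros are outside |z| ≤ r, the simplified n·log(r) form does NOT apply — only the inside zeros contribute.

I(r) ≈ 2.0149.


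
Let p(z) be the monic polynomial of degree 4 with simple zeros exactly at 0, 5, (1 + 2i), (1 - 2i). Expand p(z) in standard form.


The polynomial is p(z) = ∏_{α ∈ S} (z − α), where S = {0, 5, (1 + 2i), (1 - 2i)}.
Expanding the product yields: p(z) = z^4 -7·z^3 + 15·z^2 -25·z.
Note conjugate pairs combine to real quadratics: (z − (1+2i))(z − (1−2i)) = z² − 2z + 5.
The resulting polynomial has degree 4 and real coefficients as required.

p(z) = z^4 -7·z^3 + 15·z^2 -25·z.


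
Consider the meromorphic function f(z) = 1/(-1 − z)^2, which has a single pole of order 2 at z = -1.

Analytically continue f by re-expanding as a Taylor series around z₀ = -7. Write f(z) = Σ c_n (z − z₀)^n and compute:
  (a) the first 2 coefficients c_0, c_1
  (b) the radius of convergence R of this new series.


Let w = z − z₀, so z = z₀ + w.
Then -1 − z = -1 − (z₀ + w) = (-1 − z₀) − w = 6 − w.
f(z) = 1/(6 − w)^2 = (1/(6)^2) · (1 − w/(6))^{−2}.
By the binomial series (1−u)^{−2} = Σ_{n≥0} C(n+1, 1) u^n for |u|<1, with u = w/(6):
  c_n = C(n+1, 1) / (6)^(n+2).
  c_0 = 1/(6)^2 = 1/36.
  c_1 = 2/(6)^3 = 1/108.
The series is valid for |w/d| < 1, i.e. |z − z₀| < |d|.
Radius of convergence: R = |-1 − z₀| = |6| = 6 (distance from z₀ to the singularity z = -1).

c_0 = 1/36, c_1 = 1/108; R = 6.


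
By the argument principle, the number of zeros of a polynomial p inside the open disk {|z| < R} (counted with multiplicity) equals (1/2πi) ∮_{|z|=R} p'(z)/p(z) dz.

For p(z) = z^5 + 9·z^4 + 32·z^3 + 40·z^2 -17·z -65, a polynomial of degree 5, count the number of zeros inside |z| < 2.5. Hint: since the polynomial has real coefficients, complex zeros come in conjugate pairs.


The zeros of p are: 1, (-3 + 2i), (-3 - 2i), (-2 + 1i), (-2 - 1i).
Their magnitudes are: 1, 3.606, 3.606, 2.236, 2.236.
Zeros with |z| < R = 2.5: 1, (-2 + 1i), (-2 - 1i).
Count = 3.
By the argument principle, (1/2πi) ∮_{|z|=R} p'(z)/p(z) dz equals exactly this count.

Number of zeros inside |z| < 2.5: 3.


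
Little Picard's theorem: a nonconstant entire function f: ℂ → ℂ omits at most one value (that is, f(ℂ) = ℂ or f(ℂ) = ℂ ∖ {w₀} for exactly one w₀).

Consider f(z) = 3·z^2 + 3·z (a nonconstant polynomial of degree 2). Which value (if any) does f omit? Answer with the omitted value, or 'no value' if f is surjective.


Little Picard bounds the complement of f(ℂ) to at most one point.
For every w ∈ ℂ, the equation p(z) − w = 0 is a nonconstant polynomial in z and hence has at least one root by the fundamental theorem of algebra. So p is surjective onto ℂ, omitting no value.

Omitted value: no value.


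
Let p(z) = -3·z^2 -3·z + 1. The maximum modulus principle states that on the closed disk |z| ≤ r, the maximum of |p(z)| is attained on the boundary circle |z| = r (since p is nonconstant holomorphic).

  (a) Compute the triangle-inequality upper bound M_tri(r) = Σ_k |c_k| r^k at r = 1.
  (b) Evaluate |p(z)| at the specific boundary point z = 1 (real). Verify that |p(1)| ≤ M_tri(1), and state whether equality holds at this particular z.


Coefficients: c_0 = 1, c_1 = -3, c_2 = -3. Radius r = 1.
Part (a). Triangle bound: M_tri(r) = Σ_k |c_k| r^k
  = |1|·1^0 + |-3|·1^1 + |-3|·1^2
  = 1 + 3 + 3 = 7.
This bounds M(r) := max_{|z|=r} |p(z)| from above; equality holds iff all terms c_k z^k can be made to align in phase at a single z on |z|=r.
Part (b). At z = 1 (real, on the circle |z| = r):
  p(1) = (1)·1^0 + (-3)·1^1 + (-3)·1^2 = -5.
  |p(1)| = 5.
Check: |p(1)| = 5 ≤ 7 = M_tri(1). ✓ Equality does not hold at z = 1 (the coefficients have mixed signs, so the terms do not all align in phase there).

M_tri(1) = 7; |p(1)| = 5; equality at z=1: no.


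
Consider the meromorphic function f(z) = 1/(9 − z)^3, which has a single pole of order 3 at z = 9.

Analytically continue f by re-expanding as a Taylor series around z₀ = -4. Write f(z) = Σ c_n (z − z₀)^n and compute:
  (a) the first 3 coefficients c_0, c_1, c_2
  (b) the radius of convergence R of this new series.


Let w = z − z₀, so z = z₀ + w.
Then 9 − z = 9 − (z₀ + w) = (9 − z₀) − w = 13 − w.
f(z) = 1/(13 − w)^3 = (1/(13)^3) · (1 − w/(13))^{−3}.
By the binomial series (1−u)^{−3} = Σ_{n≥0} C(n+2, 2) u^n for |u|<1, with u = w/(13):
  c_n = C(n+2, 2) / (13)^(n+3).
  c_0 = 1/(13)^3 = 1/2197.
  c_1 = 3/(13)^4 = 3/28561.
  c_2 = 6/(13)^5 = 6/371293.
The series is valid for |w/d| < 1, i.e. |z − z₀| < |d|.
Radius of convergence: R = |9 − z₀| = |13| = 13 (distance from z₀ to the singularity z = 9).

c_0 = 1/2197, c_1 = 3/28561, c_2 = 6/371293; R = 13.


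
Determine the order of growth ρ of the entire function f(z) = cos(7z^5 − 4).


Write cos(w) = (e^{iw} ± e^{−iw})/(2 or 2i), so |cos(w)| ≤ e^{|w|}. With w = 7z^5 − 4, |w| ≤ 7r^5 + 4 on |z|=r, giving M(r) ≤ e^{7r^5 + 4} and ρ ≤ 5. For the lower bound, choose z on |z|=r with 7z^5 purely imaginary of modulus 7r^5; then |cos(7z^5 − 4)| grows like e^{7r^5}/2, so ρ ≥ 5. Hence ρ = 5.
Therefore ρ = 5.

Order ρ = 5.


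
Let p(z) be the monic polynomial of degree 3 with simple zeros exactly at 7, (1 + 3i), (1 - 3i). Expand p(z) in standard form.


The polynomial is p(z) = ∏_{α ∈ S} (z − α), where S = {7, (1 + 3i), (1 - 3i)}.
Expanding the product yields: p(z) = z^3 -9·z^2 + 24·z -70.
Note conjugate pairs combine to real quadratics: (z − (1+3i))(z − (1−3i)) = z² − 2z + 10.
The resulting polynomial has degree 3 and real coefficients as required.

p(z) = z^3 -9·z^2 + 24·z -70.


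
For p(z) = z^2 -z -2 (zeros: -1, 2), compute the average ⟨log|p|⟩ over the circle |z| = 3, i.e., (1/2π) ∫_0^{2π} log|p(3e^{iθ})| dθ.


Zeros: -1, 2; r = 3.
Inside |z| < r: -1, 2. Outside (|z| ≥ r): ∅.
p(0) = -2, so log|p(0)| = log(2) = 0.6931.
Apply Jensen: I(r) = log|p(0)| + Σ_k log(r/|z_k|), summed over zeros inside |z| < r.
  log(r/|z_k|) for z_k = -1: log(3/1) = 1.0986
  log(r/|z_k|) for z_k = 2: log(3/2) = 0.4055
Sum over inside zeros: 1.5041.
I(r) = log|p(0)| + (inside sum) = 0.6931 + 1.5041 = 2.1972.
Closed form (all zeros inside, monic): I(r) = n·log(r) = 2·log(3) = 2.1972. ✓

I(r) ≈ 2.1972.


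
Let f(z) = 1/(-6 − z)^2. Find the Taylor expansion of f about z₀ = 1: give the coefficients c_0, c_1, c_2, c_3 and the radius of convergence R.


Let w = z − z₀, so z = z₀ + w.
Then -6 − z = -6 − (z₀ + w) = (-6 − z₀) − w = -7 − w.
f(z) = 1/(-7 − w)^2 = (1/(-7)^2) · (1 − w/(-7))^{−2}.
By the binomial series (1−u)^{−2} = Σ_{n≥0} C(n+1, 1) u^n for |u|<1, with u = w/(-7):
  c_n = C(n+1, 1) / (-7)^(n+2).
  c_0 = 1/(-7)^2 = 1/49.
  c_1 = 2/(-7)^3 = -2/343.
  c_2 = 3/(-7)^4 = 3/2401.
  c_3 = 4/(-7)^5 = -4/16807.
The series is valid for |w/d| < 1, i.e. |z − z₀| < |d|.
Radius of convergence: R = |-6 − z₀| = |-7| = 7 (distance from z₀ to the singularity z = -6).

c_0 = 1/49, c_1 = -2/343, c_2 = 3/2401, c_3 = -4/16807; R = 7.


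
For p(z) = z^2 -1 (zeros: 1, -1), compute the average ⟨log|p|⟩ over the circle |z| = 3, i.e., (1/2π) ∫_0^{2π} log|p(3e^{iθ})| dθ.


Zeros: -1, 1; r = 3.
Inside |z| < r: -1, 1. Outside (|z| ≥ r): ∅.
p(0) = -1, so log|p(0)| = log(1) = 0.0000.
Apply Jensen: I(r) = log|p(0)| + Σ_k log(r/|z_k|), summed over zeros inside |z| < r.
  log(r/|z_k|) for z_k = 1: log(3/1) = 1.0986
  log(r/|z_k|) for z_k = -1: log(3/1) = 1.0986
Sum over inside zeros: 2.1972.
I(r) = log|p(0)| + (inside sum) = 0.0000 + 2.1972 = 2.1972.
Closed form (all zeros inside, monic): I(r) = n·log(r) = 2·log(3) = 2.1972. ✓

I(r) ≈ 2.1972.


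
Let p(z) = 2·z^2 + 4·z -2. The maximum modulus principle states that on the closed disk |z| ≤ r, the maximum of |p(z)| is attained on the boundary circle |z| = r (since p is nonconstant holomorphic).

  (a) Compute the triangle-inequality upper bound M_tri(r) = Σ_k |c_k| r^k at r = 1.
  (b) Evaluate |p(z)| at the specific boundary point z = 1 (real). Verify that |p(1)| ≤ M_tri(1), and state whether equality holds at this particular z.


Coefficients: c_0 = -2, c_1 = 4, c_2 = 2. Radius r = 1.
Part (a). Triangle bound: M_tri(r) = Σ_k |c_k| r^k
  = |-2|·1^0 + |4|·1^1 + |2|·1^2
  = 2 + 4 + 2 = 8.
This bounds M(r) := max_{|z|=r} |p(z)| from above; equality holds iff all terms c_k z^k can be made to align in phase at a single z on |z|=r.
Part (b). At z = 1 (real, on the circle |z| = r):
  p(1) = (-2)·1^0 + (4)·1^1 + (2)·1^2 = 4.
  |p(1)| = 4.
Check: |p(1)| = 4 ≤ 8 = M_tri(1). ✓ Equality does not hold at z = 1 (the coefficients have mixed signs, so the terms do not all align in phase there).

M_tri(1) = 8; |p(1)| = 4; equality at z=1: no.


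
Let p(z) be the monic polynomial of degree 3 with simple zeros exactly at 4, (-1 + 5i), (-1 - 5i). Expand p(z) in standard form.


The polynomial is p(z) = ∏_{α ∈ S} (z − α), where S = {4, (-1 + 5i), (-1 - 5i)}.
Expanding the product yields: p(z) = z^3 -2·z^2 + 18·z -104.
Note conjugate pairs combine to real quadratics: (z − (-1+5i))(z − (-1−5i)) = z² + 2z + 26.
The resulting polynomial has degree 3 and real coefficients as required.

p(z) = z^3 -2·z^2 + 18·z -104.


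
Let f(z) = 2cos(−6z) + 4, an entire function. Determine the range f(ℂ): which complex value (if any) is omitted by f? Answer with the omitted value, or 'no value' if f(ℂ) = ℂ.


Little Picard bounds the complement of f(ℂ) to at most one point.
cos is entire and surjective onto ℂ: for every w ∈ ℂ, cos(ζ) = w has a solution ζ ∈ ℂ (e.g., via the complex inverse arccos). With ζ = −6z this gives z = ζ/(-6). Then 2·cos(−6z) takes every value in 2·ℂ = ℂ, and adding 4 is a bijection of ℂ. So f is surjective and omits no value. (Note: only on the real line is cos bounded by [−1, 1].)

Omitted value: no value.


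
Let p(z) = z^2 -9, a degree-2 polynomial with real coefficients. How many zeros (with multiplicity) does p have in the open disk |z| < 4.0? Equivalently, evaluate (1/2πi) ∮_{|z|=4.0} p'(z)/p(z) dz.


The zeros of p are: -3, 3.
Their magnitudes are: 3, 3.
Zeros with |z| < R = 4.0: -3, 3.
Count = 2.
By the argument principle, (1/2πi) ∮_{|z|=R} p'(z)/p(z) dz equals exactly this count.

Number of zeros inside |z| < 4.0: 2.


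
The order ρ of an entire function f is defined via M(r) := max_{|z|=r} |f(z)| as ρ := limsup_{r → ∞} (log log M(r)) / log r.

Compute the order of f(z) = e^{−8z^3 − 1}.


|e^{−8z^3 − 1}| = e^{Re(-8·z^3) + -1} ≤ e^{8|z|^3 + -1} = e^{8r^3 + -1} on |z| = r, so ρ ≤ 3. Choosing z on |z|=r so that -8·z^3 is real positive (always possible by picking arg z appropriately) gives |f(z)| = e^{8r^3 + -1}, matching the bound. The additive constant -1 does not affect log log M(r) ~ 3·log r. Hence ρ = 3.
Therefore ρ = 3.

Order ρ = 3.


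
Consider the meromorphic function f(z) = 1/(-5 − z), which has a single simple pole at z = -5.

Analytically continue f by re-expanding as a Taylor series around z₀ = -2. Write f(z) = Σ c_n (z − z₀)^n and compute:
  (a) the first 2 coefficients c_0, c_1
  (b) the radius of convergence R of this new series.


Let w = z − z₀, so z = z₀ + w.
Then -5 − z = -5 − (z₀ + w) = (-5 − z₀) − w = -3 − w.
f(z) = 1/(-3 − w) = (1/(-3)) · 1/(1 − w/(-3)) = Σ_{n≥0} w^n / (-3)^(n+1).
So c_n = 1/(-3)^(n+1):
  c_0 = 1/(-3)^1 = -1/3.
  c_1 = 1/(-3)^2 = 1/9.
The series is valid for |w/d| < 1, i.e. |z − z₀| < |d|.
Radius of convergence: R = |-5 − z₀| = |-3| = 3 (distance from z₀ to the singularity z = -5).

c_0 = -1/3, c_1 = 1/9; R = 3.


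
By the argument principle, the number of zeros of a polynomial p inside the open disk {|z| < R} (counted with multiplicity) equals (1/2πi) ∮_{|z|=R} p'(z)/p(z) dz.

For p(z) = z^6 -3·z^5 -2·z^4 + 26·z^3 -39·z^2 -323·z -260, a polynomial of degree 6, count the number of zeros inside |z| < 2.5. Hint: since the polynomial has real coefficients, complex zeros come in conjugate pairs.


The zeros of p are: -1, (2 + 3i), (2 - 3i), (-2 + 1i), (-2 - 1i), 4.
Their magnitudes are: 1, 3.606, 3.606, 2.236, 2.236, 4.
Zeros with |z| < R = 2.5: -1, (-2 + 1i), (-2 - 1i).
Count = 3.
By the argument principle, (1/2πi) ∮_{|z|=R} p'(z)/p(z) dz equals exactly this count.

Number of zeros inside |z| < 2.5: 3.


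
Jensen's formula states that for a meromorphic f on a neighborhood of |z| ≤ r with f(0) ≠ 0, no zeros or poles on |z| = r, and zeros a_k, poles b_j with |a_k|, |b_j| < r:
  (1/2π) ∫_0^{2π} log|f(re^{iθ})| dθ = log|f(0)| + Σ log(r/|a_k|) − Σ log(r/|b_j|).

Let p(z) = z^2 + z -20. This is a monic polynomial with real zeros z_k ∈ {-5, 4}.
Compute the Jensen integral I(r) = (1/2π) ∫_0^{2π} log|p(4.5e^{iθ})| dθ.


Zeros: -5, 4; r = 4.5.
Inside |z| < r: 4. Outside (|z| ≥ r): -5.
p(0) = -20, so log|p(0)| = log(20) = 2.9957.
Apply Jensen: I(r) = log|p(0)| + Σ_k log(r/|z_k|), summed over zeros inside |z| < r.
  log(r/|z_k|) for z_k = 4: log(4.5/4) = 0.1178
  Outside zeros (-5) contribute nothing to the Jensen sum.
Sum over inside zeros: 0.1178.
I(r) = log|p(0)| + (inside sum) = 2.9957 + 0.1178 = 3.1135.
Note: since some zeros are outside |z| ≤ r, the simplified n·log(r) form does NOT apply — only the inside zeros contribute.

I(r) ≈ 3.1135.


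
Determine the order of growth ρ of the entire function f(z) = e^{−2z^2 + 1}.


|e^{−2z^2 + 1}| = e^{Re(-2·z^2) + 1} ≤ e^{2|z|^2 + 1} = e^{2r^2 + 1} on |z| = r, so ρ ≤ 2. Choosing z on |z|=r so that -2·z^2 is real positive (always possible by picking arg z appropriately) gives |f(z)| = e^{2r^2 + 1}, matching the bound. The additive constant 1 does not affect log log M(r) ~ 2·log r. Hence ρ = 2.
Therefore ρ = 2.

Order ρ = 2.


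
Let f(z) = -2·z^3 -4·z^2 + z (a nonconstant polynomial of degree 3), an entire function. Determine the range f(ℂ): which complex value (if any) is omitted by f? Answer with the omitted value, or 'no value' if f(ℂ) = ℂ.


Little Picard bounds the complement of f(ℂ) to at most one point.
For every w ∈ ℂ, the equation p(z) − w = 0 is a nonconstant polynomial in z and hence has at least one root by the fundamental theorem of algebra. So p is surjective onto ℂ, omitting no value.

Omitted value: no value.


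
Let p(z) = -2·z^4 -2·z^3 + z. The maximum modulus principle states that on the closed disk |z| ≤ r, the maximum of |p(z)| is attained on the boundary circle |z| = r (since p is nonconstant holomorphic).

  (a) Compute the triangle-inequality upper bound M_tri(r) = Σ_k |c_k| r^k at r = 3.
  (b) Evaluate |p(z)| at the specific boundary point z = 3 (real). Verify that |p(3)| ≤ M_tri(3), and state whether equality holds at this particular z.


Coefficients: c_0 = 0, c_1 = 1, c_2 = 0, c_3 = -2, c_4 = -2. Radius r = 3.
Part (a). Triangle bound: M_tri(r) = Σ_k |c_k| r^k
  = |0|·3^0 + |1|·3^1 + |0|·3^2 + |-2|·3^3 + |-2|·3^4
  = 0 + 3 + 0 + 54 + 162 = 219.
This bounds M(r) := max_{|z|=r} |p(z)| from above; equality holds iff all terms c_k z^k can be made to align in phase at a single z on |z|=r.
Part (b). At z = 3 (real, on the circle |z| = r):
  p(3) = (0)·3^0 + (1)·3^1 + (0)·3^2 + (-2)·3^3 + (-2)·3^4 = -213.
  |p(3)| = 213.
Check: |p(3)| = 213 ≤ 219 = M_tri(3). ✓ Equality does not hold at z = 3 (the coefficients have mixed signs, so the terms do not all align in phase there).

M_tri(3) = 219; |p(3)| = 213; equality at z=3: no.


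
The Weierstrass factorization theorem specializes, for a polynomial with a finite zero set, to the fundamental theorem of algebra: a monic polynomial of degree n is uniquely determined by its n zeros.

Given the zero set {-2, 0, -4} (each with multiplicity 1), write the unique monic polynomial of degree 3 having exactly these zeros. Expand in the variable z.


The polynomial is p(z) = ∏_{α ∈ S} (z − α), where S = {-2, 0, -4}.
Expanding the product yields: p(z) = z^3 + 6·z^2 + 8·z.
The resulting polynomial has degree 3 and real coefficients as required.

p(z) = z^3 + 6·z^2 + 8·z.


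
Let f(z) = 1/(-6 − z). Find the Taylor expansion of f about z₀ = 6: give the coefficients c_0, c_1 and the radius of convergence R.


Let w = z − z₀, so z = z₀ + w.
Then -6 − z = -6 − (z₀ + w) = (-6 − z₀) − w = -12 − w.
f(z) = 1/(-12 − w) = (1/(-12)) · 1/(1 − w/(-12)) = Σ_{n≥0} w^n / (-12)^(n+1).
So c_n = 1/(-12)^(n+1):
  c_0 = 1/(-12)^1 = -1/12.
  c_1 = 1/(-12)^2 = 1/144.
The series is valid for |w/d| < 1, i.e. |z − z₀| < |d|.
Radius of convergence: R = |-6 − z₀| = |-12| = 12 (distance from z₀ to the singularity z = -6).

c_0 = -1/12, c_1 = 1/144; R = 12.


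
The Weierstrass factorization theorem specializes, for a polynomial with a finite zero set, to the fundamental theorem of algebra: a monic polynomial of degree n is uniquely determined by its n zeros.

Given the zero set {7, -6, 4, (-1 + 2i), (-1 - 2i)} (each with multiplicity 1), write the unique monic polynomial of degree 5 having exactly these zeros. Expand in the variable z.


The polynomial is p(z) = ∏_{α ∈ S} (z − α), where S = {7, -6, 4, (-1 + 2i), (-1 - 2i)}.
Expanding the product yields: p(z) = z^5 -3·z^4 -43·z^3 + 67·z^2 + 146·z + 840.
Note conjugate pairs combine to real quadratics: (z − (-1+2i))(z − (-1−2i)) = z² + 2z + 5.
The resulting polynomial has degree 5 and real coefficients as required.

p(z) = z^5 -3·z^4 -43·z^3 + 67·z^2 + 146·z + 840.


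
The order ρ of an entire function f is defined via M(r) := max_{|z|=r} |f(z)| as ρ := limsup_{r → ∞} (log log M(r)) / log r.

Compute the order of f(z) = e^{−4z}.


|e^{−4z}| = e^{Re(-4·z) + 0} ≤ e^{4|z|^1 + 0} = e^{4r^1 + 0} on |z| = r, so ρ ≤ 1. Choosing z on |z|=r so that -4·z is real positive (always possible by picking arg z appropriately) gives |f(z)| = e^{4r^1 + 0}, matching the bound. The additive constant 0 does not affect log log M(r) ~ 1·log r. Hence ρ = 1.
Therefore ρ = 1.

Order ρ = 1.


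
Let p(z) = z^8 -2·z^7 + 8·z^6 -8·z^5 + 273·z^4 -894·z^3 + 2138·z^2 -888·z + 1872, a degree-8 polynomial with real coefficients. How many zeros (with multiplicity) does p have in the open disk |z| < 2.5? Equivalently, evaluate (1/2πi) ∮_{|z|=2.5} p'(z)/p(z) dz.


The zeros of p are: (2 + 2i), (2 - 2i), (-3 + 3i), (-3 - 3i), (2 + 3i), (2 - 3i), (0 + 1i), (0 - 1i).
Their magnitudes are: 2.828, 2.828, 4.243, 4.243, 3.606, 3.606, 1, 1.
Zeros with |z| < R = 2.5: (0 + 1i), (0 - 1i).
Count = 2.
By the argument principle, (1/2πi) ∮_{|z|=R} p'(z)/p(z) dz equals exactly this count.

Number of zeros inside |z| < 2.5: 2.


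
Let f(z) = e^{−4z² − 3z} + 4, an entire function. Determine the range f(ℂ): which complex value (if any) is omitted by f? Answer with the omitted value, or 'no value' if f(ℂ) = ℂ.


Little Picard bounds the complement of f(ℂ) to at most one point.
The exponent g(z) = −4z² − 3z is a nonconstant polynomial, hence surjective onto ℂ. So e^{g(z)} takes every value in {e^w : w ∈ ℂ} = ℂ ∖ {0}. Adding 4 shifts the range to ℂ ∖ {4}. f omits exactly 4.

Omitted value: 4.


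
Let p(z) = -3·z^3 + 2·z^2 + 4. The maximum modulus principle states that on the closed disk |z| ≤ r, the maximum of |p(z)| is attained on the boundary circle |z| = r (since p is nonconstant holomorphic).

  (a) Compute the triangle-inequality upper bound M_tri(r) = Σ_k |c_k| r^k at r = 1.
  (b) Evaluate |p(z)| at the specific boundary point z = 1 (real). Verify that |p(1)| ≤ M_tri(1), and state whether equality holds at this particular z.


Coefficients: c_0 = 4, c_1 = 0, c_2 = 2, c_3 = -3. Radius r = 1.
Part (a). Triangle bound: M_tri(r) = Σ_k |c_k| r^k
  = |4|·1^0 + |0|·1^1 + |2|·1^2 + |-3|·1^3
  = 4 + 0 + 2 + 3 = 9.
This bounds M(r) := max_{|z|=r} |p(z)| from above; equality holds iff all terms c_k z^k can be made to align in phase at a single z on |z|=r.
Part (b). At z = 1 (real, on the circle |z| = r):
  p(1) = (4)·1^0 + (0)·1^1 + (2)·1^2 + (-3)·1^3 = 3.
  |p(1)| = 3.
Check: |p(1)| = 3 ≤ 9 = M_tri(1). ✓ Equality does not hold at z = 1 (the coefficients have mixed signs, so the terms do not all align in phase there).

M_tri(1) = 9; |p(1)| = 3; equality at z=1: no.


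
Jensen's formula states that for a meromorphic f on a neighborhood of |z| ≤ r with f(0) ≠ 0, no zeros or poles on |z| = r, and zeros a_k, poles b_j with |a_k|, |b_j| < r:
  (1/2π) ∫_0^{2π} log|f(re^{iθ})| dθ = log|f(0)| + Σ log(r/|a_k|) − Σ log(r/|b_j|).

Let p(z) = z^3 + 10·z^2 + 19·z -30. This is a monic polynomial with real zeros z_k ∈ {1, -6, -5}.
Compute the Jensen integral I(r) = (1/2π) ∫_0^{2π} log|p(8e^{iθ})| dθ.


Zeros: -6, -5, 1; r = 8.
Inside |z| < r: -6, -5, 1. Outside (|z| ≥ r): ∅.
p(0) = -30, so log|p(0)| = log(30) = 3.4012.
Apply Jensen: I(r) = log|p(0)| + Σ_k log(r/|z_k|), summed over zeros inside |z| < r.
  log(r/|z_k|) for z_k = 1: log(8/1) = 2.0794
  log(r/|z_k|) for z_k = -6: log(8/6) = 0.2877
  log(r/|z_k|) for z_k = -5: log(8/5) = 0.4700
Sum over inside zeros: 2.8371.
I(r) = log|p(0)| + (inside sum) = 3.4012 + 2.8371 = 6.2383.
Closed form (all zeros inside, monic): I(r) = n·log(r) = 3·log(8) = 6.2383. ✓

I(r) ≈ 6.2383.


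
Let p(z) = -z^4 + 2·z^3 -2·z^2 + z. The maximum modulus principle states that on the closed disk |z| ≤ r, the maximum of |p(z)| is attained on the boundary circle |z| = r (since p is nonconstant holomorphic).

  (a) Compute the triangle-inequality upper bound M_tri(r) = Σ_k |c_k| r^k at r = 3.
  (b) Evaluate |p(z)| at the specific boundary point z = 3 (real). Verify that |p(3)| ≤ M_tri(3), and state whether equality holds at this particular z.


Coefficients: c_0 = 0, c_1 = 1, c_2 = -2, c_3 = 2, c_4 = -1. Radius r = 3.
Part (a). Triangle bound: M_tri(r) = Σ_k |c_k| r^k
  = |0|·3^0 + |1|·3^1 + |-2|·3^2 + |2|·3^3 + |-1|·3^4
  = 0 + 3 + 18 + 54 + 81 = 156.
This bounds M(r) := max_{|z|=r} |p(z)| from above; equality holds iff all terms c_k z^k can be made to align in phase at a single z on |z|=r.
Part (b). At z = 3 (real, on the circle |z| = r):
  p(3) = (0)·3^0 + (1)·3^1 + (-2)·3^2 + (2)·3^3 + (-1)·3^4 = -42.
  |p(3)| = 42.
Check: |p(3)| = 42 ≤ 156 = M_tri(3). ✓ Equality does not hold at z = 3 (the coefficients have mixed signs, so the terms do not all align in phase there).

M_tri(3) = 156; |p(3)| = 42; equality at z=3: no.


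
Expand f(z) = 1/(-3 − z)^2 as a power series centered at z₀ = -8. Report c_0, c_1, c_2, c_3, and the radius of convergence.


Let w = z − z₀, so z = z₀ + w.
Then -3 − z = -3 − (z₀ + w) = (-3 − z₀) − w = 5 − w.
f(z) = 1/(5 − w)^2 = (1/(5)^2) · (1 − w/(5))^{−2}.
By the binomial series (1−u)^{−2} = Σ_{n≥0} C(n+1, 1) u^n for |u|<1, with u = w/(5):
  c_n = C(n+1, 1) / (5)^(n+2).
  c_0 = 1/(5)^2 = 1/25.
  c_1 = 2/(5)^3 = 2/125.
  c_2 = 3/(5)^4 = 3/625.
  c_3 = 4/(5)^5 = 4/3125.
The series is valid for |w/d| < 1, i.e. |z − z₀| < |d|.
Radius of convergence: R = |-3 − z₀| = |5| = 5 (distance from z₀ to the singularity z = -3).

c_0 = 1/25, c_1 = 2/125, c_2 = 3/625, c_3 = 4/3125; R = 5.


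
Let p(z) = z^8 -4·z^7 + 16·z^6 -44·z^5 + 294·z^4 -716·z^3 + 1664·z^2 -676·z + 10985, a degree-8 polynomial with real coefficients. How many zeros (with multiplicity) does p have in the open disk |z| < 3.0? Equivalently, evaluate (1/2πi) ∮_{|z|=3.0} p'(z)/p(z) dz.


The zeros of p are: (2 + 3i), (2 - 3i), (-2 + 3i), (-2 - 3i), (3 + 2i), (3 - 2i), (-1 + 2i), (-1 - 2i).
Their magnitudes are: 3.606, 3.606, 3.606, 3.606, 3.606, 3.606, 2.236, 2.236.
Zeros with |z| < R = 3.0: (-1 + 2i), (-1 - 2i).
Count = 2.
By the argument principle, (1/2πi) ∮_{|z|=R} p'(z)/p(z) dz equals exactly this count.

Number of zeros inside |z| < 3.0: 2.


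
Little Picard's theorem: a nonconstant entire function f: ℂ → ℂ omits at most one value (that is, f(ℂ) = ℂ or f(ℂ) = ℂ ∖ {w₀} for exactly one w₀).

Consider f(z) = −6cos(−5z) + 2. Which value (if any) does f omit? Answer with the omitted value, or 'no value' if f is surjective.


Little Picard bounds the complement of f(ℂ) to at most one point.
cos is entire and surjective onto ℂ: for every w ∈ ℂ, cos(ζ) = w has a solution ζ ∈ ℂ (e.g., via the complex inverse arccos). With ζ = −5z this gives z = ζ/(-5). Then -6·cos(−5z) takes every value in -6·ℂ = ℂ, and adding 2 is a bijection of ℂ. So f is surjective and omits no value. (Note: only on the real line is cos bounded by [−1, 1].)

Omitted value: no value.


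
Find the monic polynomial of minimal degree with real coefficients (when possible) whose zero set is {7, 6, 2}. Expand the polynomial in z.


The polynomial is p(z) = ∏_{α ∈ S} (z − α), where S = {7, 6, 2}.
Expanding the product yields: p(z) = z^3 -15·z^2 + 68·z -84.
The resulting polynomial has degree 3 and real coefficients as required.

p(z) = z^3 -15·z^2 + 68·z -84.


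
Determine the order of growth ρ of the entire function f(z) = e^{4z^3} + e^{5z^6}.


Each summand is entire of order 3 and 6 respectively (as in the single-exponential case). The order of a sum is at most the max of the orders, so ρ ≤ 6. For the lower bound: on |z|=r choose arg z so that 5z^6 is real positive; then |e^{5z^6}| = e^{5r^6} while |e^{4z^3}| ≤ e^{4r^3} = o(e^{5r^6}). So |f| ≥ e^{5r^6}(1 − o(1)) and ρ ≥ 6. Hence ρ = max(3, 6) = 6.
Therefore ρ = 6.

Order ρ = 6.


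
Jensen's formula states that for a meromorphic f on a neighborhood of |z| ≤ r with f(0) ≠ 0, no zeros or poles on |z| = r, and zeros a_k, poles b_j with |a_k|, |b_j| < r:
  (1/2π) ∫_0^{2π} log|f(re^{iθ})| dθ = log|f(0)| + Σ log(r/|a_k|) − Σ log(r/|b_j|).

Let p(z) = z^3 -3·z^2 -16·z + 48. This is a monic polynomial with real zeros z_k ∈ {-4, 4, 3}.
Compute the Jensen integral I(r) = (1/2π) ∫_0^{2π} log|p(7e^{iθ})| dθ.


Zeros: -4, 3, 4; r = 7.
Inside |z| < r: -4, 3, 4. Outside (|z| ≥ r): ∅.
p(0) = 48, so log|p(0)| = log(48) = 3.8712.
Apply Jensen: I(r) = log|p(0)| + Σ_k log(r/|z_k|), summed over zeros inside |z| < r.
  log(r/|z_k|) for z_k = -4: log(7/4) = 0.5596
  log(r/|z_k|) for z_k = 4: log(7/4) = 0.5596
  log(r/|z_k|) for z_k = 3: log(7/3) = 0.8473
Sum over inside zeros: 1.9665.
I(r) = log|p(0)| + (inside sum) = 3.8712 + 1.9665 = 5.8377.
Closed form (all zeros inside, monic): I(r) = n·log(r) = 3·log(7) = 5.8377. ✓

I(r) ≈ 5.8377.


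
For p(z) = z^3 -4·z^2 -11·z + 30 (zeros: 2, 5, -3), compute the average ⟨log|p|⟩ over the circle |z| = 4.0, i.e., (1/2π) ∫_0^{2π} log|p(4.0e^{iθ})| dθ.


Zeros: -3, 2, 5; r = 4.0.
Inside |z| < r: -3, 2. Outside (|z| ≥ r): 5.
p(0) = 30, so log|p(0)| = log(30) = 3.4012.
Apply Jensen: I(r) = log|p(0)| + Σ_k log(r/|z_k|), summed over zeros inside |z| < r.
  log(r/|z_k|) for z_k = 2: log(4.0/2) = 0.6931
  log(r/|z_k|) for z_k = -3: log(4.0/3) = 0.2877
  Outside zeros (5) contribute nothing to the Jensen sum.
Sum over inside zeros: 0.9808.
I(r) = log|p(0)| + (inside sum) = 3.4012 + 0.9808 = 4.3820.
Note: since some zeros are outside |z| ≤ r, the simplified n·log(r) form does NOT apply — only the inside zeros contribute.

I(r) ≈ 4.3820.


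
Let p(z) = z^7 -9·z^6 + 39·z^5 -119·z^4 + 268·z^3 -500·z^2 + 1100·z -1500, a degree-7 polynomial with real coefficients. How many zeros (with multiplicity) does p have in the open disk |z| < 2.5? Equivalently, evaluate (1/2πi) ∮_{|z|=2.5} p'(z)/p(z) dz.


The zeros of p are: (1 + 3i), (1 - 3i), 3, (3 + 1i), (3 - 1i), (-1 + 2i), (-1 - 2i).
Their magnitudes are: 3.162, 3.162, 3, 3.162, 3.162, 2.236, 2.236.
Zeros with |z| < R = 2.5: (-1 + 2i), (-1 - 2i).
Count = 2.
By the argument principle, (1/2πi) ∮_{|z|=R} p'(z)/p(z) dz equals exactly this count.

Number of zeros inside |z| < 2.5: 2.
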